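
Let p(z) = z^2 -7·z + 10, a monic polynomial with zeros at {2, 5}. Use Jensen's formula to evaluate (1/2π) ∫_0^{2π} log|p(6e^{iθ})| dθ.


Zeros: 2, 5; r = 6.
Inside |z| < r: 2, 5. Outside (|z| ≥ r): ∅.
p(0) = 10, so log|p(0)| = log(10) = 2.3026.
Apply Jensen: I(r) = log|p(0)| + Σ_k log(r/|z_k|), summed over zeros inside |z| < r.
  log(r/|z_k|) for z_k = 2: log(6/2) = 1.0986
  log(r/|z_k|) for z_k = 5: log(6/5) = 0.1823
Sum over inside zeros: 1.2809.
I(r) = log|p(0)| + (inside sum) = 2.3026 + 1.2809 = 3.5835.
Closed form (all zeros inside, monic): I(r) = n·log(r) = 2·log(6) = 3.5835. ✓

I(r) ≈ 3.5835.


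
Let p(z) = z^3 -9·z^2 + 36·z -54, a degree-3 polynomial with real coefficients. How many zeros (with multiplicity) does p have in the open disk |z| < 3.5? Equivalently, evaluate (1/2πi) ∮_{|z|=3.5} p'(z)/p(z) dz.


The zeros of p are: 3, (3 + 3i), (3 - 3i).
Their magnitudes are: 3, 4.243, 4.243.
Zeros with |z| < R = 3.5: 3.
Count = 1.
By the argument principle, (1/2πi) ∮_{|z|=R} p'(z)/p(z) dz equals exactly this count.

Number of zeros inside |z| < 3.5: 1.


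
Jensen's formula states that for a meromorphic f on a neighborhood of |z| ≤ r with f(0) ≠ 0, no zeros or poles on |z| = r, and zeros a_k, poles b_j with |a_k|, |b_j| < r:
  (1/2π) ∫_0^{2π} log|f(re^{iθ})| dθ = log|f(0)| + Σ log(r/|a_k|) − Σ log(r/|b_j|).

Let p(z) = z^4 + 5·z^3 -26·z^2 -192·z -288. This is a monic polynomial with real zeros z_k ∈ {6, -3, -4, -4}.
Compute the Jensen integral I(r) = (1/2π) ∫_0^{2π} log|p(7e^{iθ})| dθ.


Zeros: -4, -4, -3, 6; r = 7.
Inside |z| < r: -4, -4, -3, 6. Outside (|z| ≥ r): ∅.
p(0) = -288, so log|p(0)| = log(288) = 5.6630.
Apply Jensen: I(r) = log|p(0)| + Σ_k log(r/|z_k|), summed over zeros inside |z| < r.
  log(r/|z_k|) for z_k = 6: log(7/6) = 0.1542
  log(r/|z_k|) for z_k = -3: log(7/3) = 0.8473
  log(r/|z_k|) for z_k = -4: log(7/4) = 0.5596
  log(r/|z_k|) for z_k = -4: log(7/4) = 0.5596
Sum over inside zeros: 2.1207.
I(r) = log|p(0)| + (inside sum) = 5.6630 + 2.1207 = 7.7836.
Closed form (all zeros inside, monic): I(r) = n·log(r) = 4·log(7) = 7.7836. ✓

I(r) ≈ 7.7836.


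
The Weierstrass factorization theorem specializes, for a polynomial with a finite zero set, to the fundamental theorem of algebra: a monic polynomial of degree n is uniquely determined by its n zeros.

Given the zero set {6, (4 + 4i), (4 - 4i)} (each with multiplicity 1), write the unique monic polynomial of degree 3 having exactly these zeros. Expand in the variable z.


The polynomial is p(z) = ∏_{α ∈ S} (z − α), where S = {6, (4 + 4i), (4 - 4i)}.
Expanding the product yields: p(z) = z^3 -14·z^2 + 80·z -192.
Note conjugate pairs combine to real quadratics: (z − (4+4i))(z − (4−4i)) = z² − 8z + 32.
The resulting polynomial has degree 3 and real coefficients as required.

p(z) = z^3 -14·z^2 + 80·z -192.


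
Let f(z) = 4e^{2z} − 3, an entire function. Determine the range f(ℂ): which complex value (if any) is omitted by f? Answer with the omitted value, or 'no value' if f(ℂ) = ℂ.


Little Picard bounds the complement of f(ℂ) to at most one point.
e^{2z} is never zero on ℂ, so 4·e^{2z} takes every value in ℂ ∖ {0}. Adding -3 shifts the range to ℂ ∖ {-3}. Thus f omits exactly the value -3.

Omitted value: -3.


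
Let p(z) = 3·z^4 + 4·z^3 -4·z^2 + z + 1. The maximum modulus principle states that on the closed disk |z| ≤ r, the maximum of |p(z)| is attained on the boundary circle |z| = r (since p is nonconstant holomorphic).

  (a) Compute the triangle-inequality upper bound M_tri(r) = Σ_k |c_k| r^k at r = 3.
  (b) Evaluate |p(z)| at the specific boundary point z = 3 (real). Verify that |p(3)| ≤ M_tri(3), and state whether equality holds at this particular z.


Coefficients: c_0 = 1, c_1 = 1, c_2 = -4, c_3 = 4, c_4 = 3. Radius r = 3.
Part (a). Triangle bound: M_tri(r) = Σ_k |c_k| r^k
  = |1|·3^0 + |1|·3^1 + |-4|·3^2 + |4|·3^3 + |3|·3^4
  = 1 + 3 + 36 + 108 + 243 = 391.
This bounds M(r) := max_{|z|=r} |p(z)| from above; equality holds iff all terms c_k z^k can be made to align in phase at a single z on |z|=r.
Part (b). At z = 3 (real, on the circle |z| = r):
  p(3) = (1)·3^0 + (1)·3^1 + (-4)·3^2 + (4)·3^3 + (3)·3^4 = 319.
  |p(3)| = 319.
Check: |p(3)| = 319 ≤ 391 = M_tri(3). ✓ Equality does not hold at z = 3 (the coefficients have mixed signs, so the terms do not all align in phase there).

M_tri(3) = 391; |p(3)| = 319; equality at z=3: no.


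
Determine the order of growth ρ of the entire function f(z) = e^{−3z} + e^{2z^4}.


Each summand is entire of order 1 and 4 respectively (as in the single-exponential case). The order of a sum is at most the max of the orders, so ρ ≤ 4. For the lower bound: on |z|=r choose arg z so that 2z^4 is real positive; then |e^{2z^4}| = e^{2r^4} while |e^{-3z}| ≤ e^{3r^1} = o(e^{2r^4}). So |f| ≥ e^{2r^4}(1 − o(1)) and ρ ≥ 4. Hence ρ = max(1, 4) = 4.
Therefore ρ = 4.

Order ρ = 4.


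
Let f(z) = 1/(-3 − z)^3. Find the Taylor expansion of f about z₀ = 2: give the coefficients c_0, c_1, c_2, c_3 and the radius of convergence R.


Let w = z − z₀, so z = z₀ + w.
Then -3 − z = -3 − (z₀ + w) = (-3 − z₀) − w = -5 − w.
f(z) = 1/(-5 − w)^3 = (1/(-5)^3) · (1 − w/(-5))^{−3}.
By the binomial series (1−u)^{−3} = Σ_{n≥0} C(n+2, 2) u^n for |u|<1, with u = w/(-5):
  c_n = C(n+2, 2) / (-5)^(n+3).
  c_0 = 1/(-5)^3 = -1/125.
  c_1 = 3/(-5)^4 = 3/625.
  c_2 = 6/(-5)^5 = -6/3125.
  c_3 = 10/(-5)^6 = 2/3125.
The series is valid for |w/d| < 1, i.e. |z − z₀| < |d|.
Radius of convergence: R = |-3 − z₀| = |-5| = 5 (distance from z₀ to the singularity z = -3).

c_0 = -1/125, c_1 = 3/625, c_2 = -6/3125, c_3 = 2/3125; R = 5.


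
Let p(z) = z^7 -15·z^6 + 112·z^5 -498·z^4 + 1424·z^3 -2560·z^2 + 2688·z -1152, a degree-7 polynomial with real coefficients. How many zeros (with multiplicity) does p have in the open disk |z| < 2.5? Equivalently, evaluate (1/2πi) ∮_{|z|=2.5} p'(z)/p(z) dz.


The zeros of p are: 1, (2 + 2i), (2 - 2i), (3 + 3i), (3 - 3i), (2 + 2i), (2 - 2i).
Their magnitudes are: 1, 2.828, 2.828, 4.243, 4.243, 2.828, 2.828.
Zeros with |z| < R = 2.5: 1.
Count = 1.
By the argument principle, (1/2πi) ∮_{|z|=R} p'(z)/p(z) dz equals exactly this count.

Number of zeros inside |z| < 2.5: 1.


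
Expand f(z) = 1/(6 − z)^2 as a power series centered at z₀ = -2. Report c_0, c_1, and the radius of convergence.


Let w = z − z₀, so z = z₀ + w.
Then 6 − z = 6 − (z₀ + w) = (6 − z₀) − w = 8 − w.
f(z) = 1/(8 − w)^2 = (1/(8)^2) · (1 − w/(8))^{−2}.
By the binomial series (1−u)^{−2} = Σ_{n≥0} C(n+1, 1) u^n for |u|<1, with u = w/(8):
  c_n = C(n+1, 1) / (8)^(n+2).
  c_0 = 1/(8)^2 = 1/64.
  c_1 = 2/(8)^3 = 1/256.
The series is valid for |w/d| < 1, i.e. |z − z₀| < |d|.
Radius of convergence: R = |6 − z₀| = |8| = 8 (distance from z₀ to the singularity z = 6).

c_0 = 1/64, c_1 = 1/256; R = 8.


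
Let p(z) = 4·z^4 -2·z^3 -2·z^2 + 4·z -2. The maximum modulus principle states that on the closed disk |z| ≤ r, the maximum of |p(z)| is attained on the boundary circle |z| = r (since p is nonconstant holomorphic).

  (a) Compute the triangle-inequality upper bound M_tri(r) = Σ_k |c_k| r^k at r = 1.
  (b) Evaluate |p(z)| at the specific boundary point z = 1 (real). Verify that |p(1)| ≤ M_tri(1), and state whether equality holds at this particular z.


Coefficients: c_0 = -2, c_1 = 4, c_2 = -2, c_3 = -2, c_4 = 4. Radius r = 1.
Part (a). Triangle bound: M_tri(r) = Σ_k |c_k| r^k
  = |-2|·1^0 + |4|·1^1 + |-2|·1^2 + |-2|·1^3 + |4|·1^4
  = 2 + 4 + 2 + 2 + 4 = 14.
This bounds M(r) := max_{|z|=r} |p(z)| from above; equality holds iff all terms c_k z^k can be made to align in phase at a single z on |z|=r.
Part (b). At z = 1 (real, on the circle |z| = r):
  p(1) = (-2)·1^0 + (4)·1^1 + (-2)·1^2 + (-2)·1^3 + (4)·1^4 = 2.
  |p(1)| = 2.
Check: |p(1)| = 2 ≤ 14 = M_tri(1). ✓ Equality does not hold at z = 1 (the coefficients have mixed signs, so the terms do not all align in phase there).

M_tri(1) = 14; |p(1)| = 2; equality at z=1: no.


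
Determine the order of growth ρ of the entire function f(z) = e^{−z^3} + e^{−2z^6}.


Each summand is entire of order 3 and 6 respectively (as in the single-exponential case). The order of a sum is at most the max of the orders, so ρ ≤ 6. For the lower bound: on |z|=r choose arg z so that -2z^6 is real positive; then |e^{-2z^6}| = e^{2r^6} while |e^{-1z^3}| ≤ e^{1r^3} = o(e^{2r^6}). So |f| ≥ e^{2r^6}(1 − o(1)) and ρ ≥ 6. Hence ρ = max(3, 6) = 6.
Therefore ρ = 6.

Order ρ = 6.


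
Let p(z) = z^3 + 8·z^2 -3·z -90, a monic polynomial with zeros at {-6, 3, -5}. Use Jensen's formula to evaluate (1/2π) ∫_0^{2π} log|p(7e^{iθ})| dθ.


Zeros: -6, -5, 3; r = 7.
Inside |z| < r: -6, -5, 3. Outside (|z| ≥ r): ∅.
p(0) = -90, so log|p(0)| = log(90) = 4.4998.
Apply Jensen: I(r) = log|p(0)| + Σ_k log(r/|z_k|), summed over zeros inside |z| < r.
  log(r/|z_k|) for z_k = -6: log(7/6) = 0.1542
  log(r/|z_k|) for z_k = 3: log(7/3) = 0.8473
  log(r/|z_k|) for z_k = -5: log(7/5) = 0.3365
Sum over inside zeros: 1.3379.
I(r) = log|p(0)| + (inside sum) = 4.4998 + 1.3379 = 5.8377.
Closed form (all zeros inside, monic): I(r) = n·log(r) = 3·log(7) = 5.8377. ✓

I(r) ≈ 5.8377.


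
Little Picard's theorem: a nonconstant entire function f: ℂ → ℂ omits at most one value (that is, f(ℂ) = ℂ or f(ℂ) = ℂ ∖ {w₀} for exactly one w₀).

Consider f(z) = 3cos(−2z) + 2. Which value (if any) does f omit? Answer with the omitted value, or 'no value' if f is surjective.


Little Picard bounds the complement of f(ℂ) to at most one point.
cos is entire and surjective onto ℂ: for every w ∈ ℂ, cos(ζ) = w has a solution ζ ∈ ℂ (e.g., via the complex inverse arccos). With ζ = −2z this gives z = ζ/(-2). Then 3·cos(−2z) takes every value in 3·ℂ = ℂ, and adding 2 is a bijection of ℂ. So f is surjective and omits no value. (Note: only on the real line is cos bounded by [−1, 1].)

Omitted value: no value.


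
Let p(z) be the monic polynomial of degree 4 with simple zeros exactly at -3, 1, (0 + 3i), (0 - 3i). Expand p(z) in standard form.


The polynomial is p(z) = ∏_{α ∈ S} (z − α), where S = {-3, 1, (0 + 3i), (0 - 3i)}.
Expanding the product yields: p(z) = z^4 + 2·z^3 + 6·z^2 + 18·z -27.
Note conjugate pairs combine to real quadratics: (z − (0+3i))(z − (0−3i)) = z² + 9.
The resulting polynomial has degree 4 and real coefficients as required.

p(z) = z^4 + 2·z^3 + 6·z^2 + 18·z -27.


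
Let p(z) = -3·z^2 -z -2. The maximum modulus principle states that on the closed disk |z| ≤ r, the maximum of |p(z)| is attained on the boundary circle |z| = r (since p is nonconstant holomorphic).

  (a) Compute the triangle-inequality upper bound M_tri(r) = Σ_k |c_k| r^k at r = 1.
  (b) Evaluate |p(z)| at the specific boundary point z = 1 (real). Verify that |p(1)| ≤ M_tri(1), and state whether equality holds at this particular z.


Coefficients: c_0 = -2, c_1 = -1, c_2 = -3. Radius r = 1.
Part (a). Triangle bound: M_tri(r) = Σ_k |c_k| r^k
  = |-2|·1^0 + |-1|·1^1 + |-3|·1^2
  = 2 + 1 + 3 = 6.
This bounds M(r) := max_{|z|=r} |p(z)| from above; equality holds iff all terms c_k z^k can be made to align in phase at a single z on |z|=r.
Part (b). At z = 1 (real, on the circle |z| = r):
  p(1) = (-2)·1^0 + (-1)·1^1 + (-3)·1^2 = -6.
  |p(1)| = 6.
Since all nonzero coefficients share the same sign, |p(1)| = 6 = M_tri(1); the triangle bound is attained at z = 1, so in fact M(r) = 6.

M_tri(1) = 6; |p(1)| = 6; equality at z=1: yes.


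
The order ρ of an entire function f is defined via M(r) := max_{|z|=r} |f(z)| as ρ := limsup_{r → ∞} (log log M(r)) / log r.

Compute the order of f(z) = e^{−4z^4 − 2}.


|e^{−4z^4 − 2}| = e^{Re(-4·z^4) + -2} ≤ e^{4|z|^4 + -2} = e^{4r^4 + -2} on |z| = r, so ρ ≤ 4. Choosing z on |z|=r so that -4·z^4 is real positive (always possible by picking arg z appropriately) gives |f(z)| = e^{4r^4 + -2}, matching the bound. The additive constant -2 does not affect log log M(r) ~ 4·log r. Hence ρ = 4.
Therefore ρ = 4.

Order ρ = 4.


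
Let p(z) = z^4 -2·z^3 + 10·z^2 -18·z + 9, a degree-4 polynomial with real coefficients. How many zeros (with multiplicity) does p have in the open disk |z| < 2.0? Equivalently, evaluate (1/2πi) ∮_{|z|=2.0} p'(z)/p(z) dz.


The zeros of p are: (0 + 3i), (0 - 3i), 1, 1.
Their magnitudes are: 3, 3, 1, 1.
Zeros with |z| < R = 2.0: 1, 1.
Count = 2.
By the argument principle, (1/2πi) ∮_{|z|=R} p'(z)/p(z) dz equals exactly this count.

Number of zeros inside |z| < 2.0: 2.


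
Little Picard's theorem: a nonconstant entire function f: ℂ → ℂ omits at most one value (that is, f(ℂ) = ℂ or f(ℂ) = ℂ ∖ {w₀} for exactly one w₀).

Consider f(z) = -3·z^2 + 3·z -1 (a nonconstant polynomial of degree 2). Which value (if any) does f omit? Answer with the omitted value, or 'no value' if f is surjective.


Little Picard bounds the complement of f(ℂ) to at most one point.
For every w ∈ ℂ, the equation p(z) − w = 0 is a nonconstant polynomial in z and hence has at least one root by the fundamental theorem of algebra. So p is surjective onto ℂ, omitting no value.

Omitted value: no value.


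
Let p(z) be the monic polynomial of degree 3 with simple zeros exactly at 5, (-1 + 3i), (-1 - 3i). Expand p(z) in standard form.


The polynomial is p(z) = ∏_{α ∈ S} (z − α), where S = {5, (-1 + 3i), (-1 - 3i)}.
Expanding the product yields: p(z) = z^3 -3·z^2 -50.
Note conjugate pairs combine to real quadratics: (z − (-1+3i))(z − (-1−3i)) = z² + 2z + 10.
The resulting polynomial has degree 3 and real coefficients as required.

p(z) = z^3 -3·z^2 -50.


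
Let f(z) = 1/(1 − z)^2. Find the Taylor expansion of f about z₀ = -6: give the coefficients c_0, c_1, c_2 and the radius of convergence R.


Let w = z − z₀, so z = z₀ + w.
Then 1 − z = 1 − (z₀ + w) = (1 − z₀) − w = 7 − w.
f(z) = 1/(7 − w)^2 = (1/(7)^2) · (1 − w/(7))^{−2}.
By the binomial series (1−u)^{−2} = Σ_{n≥0} C(n+1, 1) u^n for |u|<1, with u = w/(7):
  c_n = C(n+1, 1) / (7)^(n+2).
  c_0 = 1/(7)^2 = 1/49.
  c_1 = 2/(7)^3 = 2/343.
  c_2 = 3/(7)^4 = 3/2401.
The series is valid for |w/d| < 1, i.e. |z − z₀| < |d|.
Radius of convergence: R = |1 − z₀| = |7| = 7 (distance from z₀ to the singularity z = 1).

c_0 = 1/49, c_1 = 2/343, c_2 = 3/2401; R = 7.


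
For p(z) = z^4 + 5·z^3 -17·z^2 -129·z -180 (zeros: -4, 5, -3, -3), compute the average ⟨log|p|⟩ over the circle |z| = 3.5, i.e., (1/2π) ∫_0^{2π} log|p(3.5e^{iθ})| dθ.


Zeros: -4, -3, -3, 5; r = 3.5.
Inside |z| < r: -3, -3. Outside (|z| ≥ r): -4, 5.
p(0) = -180, so log|p(0)| = log(180) = 5.1930.
Apply Jensen: I(r) = log|p(0)| + Σ_k log(r/|z_k|), summed over zeros inside |z| < r.
  log(r/|z_k|) for z_k = -3: log(3.5/3) = 0.1542
  log(r/|z_k|) for z_k = -3: log(3.5/3) = 0.1542
  Outside zeros (-4, 5) contribute nothing to the Jensen sum.
Sum over inside zeros: 0.3083.
I(r) = log|p(0)| + (inside sum) = 5.1930 + 0.3083 = 5.5013.
Note: since some zeros are outside |z| ≤ r, the simplified n·log(r) form does NOT apply — only the inside zeros contribute.

I(r) ≈ 5.5013.


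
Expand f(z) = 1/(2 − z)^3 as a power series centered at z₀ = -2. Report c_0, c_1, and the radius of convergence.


Let w = z − z₀, so z = z₀ + w.
Then 2 − z = 2 − (z₀ + w) = (2 − z₀) − w = 4 − w.
f(z) = 1/(4 − w)^3 = (1/(4)^3) · (1 − w/(4))^{−3}.
By the binomial series (1−u)^{−3} = Σ_{n≥0} C(n+2, 2) u^n for |u|<1, with u = w/(4):
  c_n = C(n+2, 2) / (4)^(n+3).
  c_0 = 1/(4)^3 = 1/64.
  c_1 = 3/(4)^4 = 3/256.
The series is valid for |w/d| < 1, i.e. |z − z₀| < |d|.
Radius of convergence: R = |2 − z₀| = |4| = 4 (distance from z₀ to the singularity z = 2).

c_0 = 1/64, c_1 = 3/256; R = 4.


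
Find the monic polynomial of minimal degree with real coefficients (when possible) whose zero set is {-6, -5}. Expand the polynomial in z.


The polynomial is p(z) = ∏_{α ∈ S} (z − α), where S = {-6, -5}.
Expanding the product yields: p(z) = z^2 + 11·z + 30.
The resulting polynomial has degree 2 and real coefficients as required.

p(z) = z^2 + 11·z + 30.


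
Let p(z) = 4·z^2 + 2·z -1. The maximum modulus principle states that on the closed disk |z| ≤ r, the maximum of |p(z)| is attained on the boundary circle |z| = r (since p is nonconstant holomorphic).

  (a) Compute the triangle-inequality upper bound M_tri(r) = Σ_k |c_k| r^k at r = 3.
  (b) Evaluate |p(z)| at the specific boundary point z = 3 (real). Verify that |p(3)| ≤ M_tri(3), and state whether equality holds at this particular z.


Coefficients: c_0 = -1, c_1 = 2, c_2 = 4. Radius r = 3.
Part (a). Triangle bound: M_tri(r) = Σ_k |c_k| r^k
  = |-1|·3^0 + |2|·3^1 + |4|·3^2
  = 1 + 6 + 36 = 43.
This bounds M(r) := max_{|z|=r} |p(z)| from above; equality holds iff all terms c_k z^k can be made to align in phase at a single z on |z|=r.
Part (b). At z = 3 (real, on the circle |z| = r):
  p(3) = (-1)·3^0 + (2)·3^1 + (4)·3^2 = 41.
  |p(3)| = 41.
Check: |p(3)| = 41 ≤ 43 = M_tri(3). ✓ Equality does not hold at z = 3 (the coefficients have mixed signs, so the terms do not all align in phase there).

M_tri(3) = 43; |p(3)| = 41; equality at z=3: no.


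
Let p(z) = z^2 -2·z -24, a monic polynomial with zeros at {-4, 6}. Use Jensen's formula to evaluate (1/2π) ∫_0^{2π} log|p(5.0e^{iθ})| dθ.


Zeros: -4, 6; r = 5.0.
Inside |z| < r: -4. Outside (|z| ≥ r): 6.
p(0) = -24, so log|p(0)| = log(24) = 3.1781.
Apply Jensen: I(r) = log|p(0)| + Σ_k log(r/|z_k|), summed over zeros inside |z| < r.
  log(r/|z_k|) for z_k = -4: log(5.0/4) = 0.2231
  Outside zeros (6) contribute nothing to the Jensen sum.
Sum over inside zeros: 0.2231.
I(r) = log|p(0)| + (inside sum) = 3.1781 + 0.2231 = 3.4012.
Note: since some zeros are outside |z| ≤ r, the simplified n·log(r) form does NOT apply — only the inside zeros contribute.

I(r) ≈ 3.4012.


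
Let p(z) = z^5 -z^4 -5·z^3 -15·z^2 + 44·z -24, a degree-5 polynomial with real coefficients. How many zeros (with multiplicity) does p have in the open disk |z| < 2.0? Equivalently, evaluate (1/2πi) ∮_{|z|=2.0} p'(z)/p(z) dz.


The zeros of p are: (-2 + 2i), (-2 - 2i), 3, 1, 1.
Their magnitudes are: 2.828, 2.828, 3, 1, 1.
Zeros with |z| < R = 2.0: 1, 1.
Count = 2.
By the argument principle, (1/2πi) ∮_{|z|=R} p'(z)/p(z) dz equals exactly this count.

Number of zeros inside |z| < 2.0: 2.


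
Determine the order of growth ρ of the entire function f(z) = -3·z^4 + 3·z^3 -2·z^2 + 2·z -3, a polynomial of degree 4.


|f(z)| ≤ Σ|c_k|·r^k = O(r^4) as r → ∞. Polynomial growth is O(e^{r^ε}) for every ε > 0 (since r^4/e^{r^ε} → 0), so ρ ≤ ε for all ε > 0, i.e. ρ = 0. Every nonconstant polynomial has order 0.
Therefore ρ = 0.

Order ρ = 0.


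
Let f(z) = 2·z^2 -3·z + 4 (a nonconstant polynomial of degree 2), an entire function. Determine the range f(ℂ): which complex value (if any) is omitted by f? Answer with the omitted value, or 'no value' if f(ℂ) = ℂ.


Little Picard bounds the complement of f(ℂ) to at most one point.
For every w ∈ ℂ, the equation p(z) − w = 0 is a nonconstant polynomial in z and hence has at least one root by the fundamental theorem of algebra. So p is surjective onto ℂ, omitting no value.

Omitted value: no value.


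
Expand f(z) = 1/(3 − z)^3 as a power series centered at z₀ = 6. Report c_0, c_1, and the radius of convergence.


Let w = z − z₀, so z = z₀ + w.
Then 3 − z = 3 − (z₀ + w) = (3 − z₀) − w = -3 − w.
f(z) = 1/(-3 − w)^3 = (1/(-3)^3) · (1 − w/(-3))^{−3}.
By the binomial series (1−u)^{−3} = Σ_{n≥0} C(n+2, 2) u^n for |u|<1, with u = w/(-3):
  c_n = C(n+2, 2) / (-3)^(n+3).
  c_0 = 1/(-3)^3 = -1/27.
  c_1 = 3/(-3)^4 = 1/27.
The series is valid for |w/d| < 1, i.e. |z − z₀| < |d|.
Radius of convergence: R = |3 − z₀| = |-3| = 3 (distance from z₀ to the singularity z = 3).

c_0 = -1/27, c_1 = 1/27; R = 3.


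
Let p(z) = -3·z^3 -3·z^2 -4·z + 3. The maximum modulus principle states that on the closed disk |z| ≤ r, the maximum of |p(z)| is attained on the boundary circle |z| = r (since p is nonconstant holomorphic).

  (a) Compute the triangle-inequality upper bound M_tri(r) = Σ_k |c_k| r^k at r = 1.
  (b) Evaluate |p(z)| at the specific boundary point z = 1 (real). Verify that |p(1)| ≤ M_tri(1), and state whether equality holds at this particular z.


Coefficients: c_0 = 3, c_1 = -4, c_2 = -3, c_3 = -3. Radius r = 1.
Part (a). Triangle bound: M_tri(r) = Σ_k |c_k| r^k
  = |3|·1^0 + |-4|·1^1 + |-3|·1^2 + |-3|·1^3
  = 3 + 4 + 3 + 3 = 13.
This bounds M(r) := max_{|z|=r} |p(z)| from above; equality holds iff all terms c_k z^k can be made to align in phase at a single z on |z|=r.
Part (b). At z = 1 (real, on the circle |z| = r):
  p(1) = (3)·1^0 + (-4)·1^1 + (-3)·1^2 + (-3)·1^3 = -7.
  |p(1)| = 7.
Check: |p(1)| = 7 ≤ 13 = M_tri(1). ✓ Equality does not hold at z = 1 (the coefficients have mixed signs, so the terms do not all align in phase there).

M_tri(1) = 13; |p(1)| = 7; equality at z=1: no.


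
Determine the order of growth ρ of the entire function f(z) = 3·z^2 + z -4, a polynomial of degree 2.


|f(z)| ≤ Σ|c_k|·r^k = O(r^2) as r → ∞. Polynomial growth is O(e^{r^ε}) for every ε > 0 (since r^2/e^{r^ε} → 0), so ρ ≤ ε for all ε > 0, i.e. ρ = 0. Every nonconstant polynomial has order 0.
Therefore ρ = 0.

Order ρ = 0.


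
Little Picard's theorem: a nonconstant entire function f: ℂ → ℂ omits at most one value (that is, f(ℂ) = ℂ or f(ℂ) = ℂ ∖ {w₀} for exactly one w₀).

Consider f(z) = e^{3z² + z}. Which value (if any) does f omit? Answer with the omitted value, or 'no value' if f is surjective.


Little Picard bounds the complement of f(ℂ) to at most one point.
The exponent g(z) = 3z² + z is a nonconstant polynomial, hence surjective onto ℂ. So e^{g(z)} takes every value in {e^w : w ∈ ℂ} = ℂ ∖ {0}. Adding 0 shifts the range to ℂ ∖ {0}. f omits exactly 0.

Omitted value: 0.


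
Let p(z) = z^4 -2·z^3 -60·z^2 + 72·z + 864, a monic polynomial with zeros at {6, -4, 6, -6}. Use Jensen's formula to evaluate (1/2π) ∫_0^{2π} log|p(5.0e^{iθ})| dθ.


Zeros: -6, -4, 6, 6; r = 5.0.
Inside |z| < r: -4. Outside (|z| ≥ r): -6, 6, 6.
p(0) = 864, so log|p(0)| = log(864) = 6.7616.
Apply Jensen: I(r) = log|p(0)| + Σ_k log(r/|z_k|), summed over zeros inside |z| < r.
  log(r/|z_k|) for z_k = -4: log(5.0/4) = 0.2231
  Outside zeros (-6, 6, 6) contribute nothing to the Jensen sum.
Sum over inside zeros: 0.2231.
I(r) = log|p(0)| + (inside sum) = 6.7616 + 0.2231 = 6.9847.
Note: since some zeros are outside |z| ≤ r, the simplified n·log(r) form does NOT apply — only the inside zeros contribute.

I(r) ≈ 6.9847.


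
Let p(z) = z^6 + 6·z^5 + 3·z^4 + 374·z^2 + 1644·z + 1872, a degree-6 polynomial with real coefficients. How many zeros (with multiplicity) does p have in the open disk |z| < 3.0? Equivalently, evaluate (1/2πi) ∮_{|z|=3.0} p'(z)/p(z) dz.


The zeros of p are: -4, -2, (3 + 3i), (3 - 3i), (-3 + 2i), (-3 - 2i).
Their magnitudes are: 4, 2, 4.243, 4.243, 3.606, 3.606.
Zeros with |z| < R = 3.0: -2.
Count = 1.
By the argument principle, (1/2πi) ∮_{|z|=R} p'(z)/p(z) dz equals exactly this count.

Number of zeros inside |z| < 3.0: 1.


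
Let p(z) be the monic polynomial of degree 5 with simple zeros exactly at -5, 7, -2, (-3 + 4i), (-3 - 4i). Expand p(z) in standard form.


The polynomial is p(z) = ∏_{α ∈ S} (z − α), where S = {-5, 7, -2, (-3 + 4i), (-3 - 4i)}.
Expanding the product yields: p(z) = z^5 + 6·z^4 -14·z^3 -304·z^2 -1395·z -1750.
Note conjugate pairs combine to real quadratics: (z − (-3+4i))(z − (-3−4i)) = z² + 6z + 25.
The resulting polynomial has degree 5 and real coefficients as required.

p(z) = z^5 + 6·z^4 -14·z^3 -304·z^2 -1395·z -1750.


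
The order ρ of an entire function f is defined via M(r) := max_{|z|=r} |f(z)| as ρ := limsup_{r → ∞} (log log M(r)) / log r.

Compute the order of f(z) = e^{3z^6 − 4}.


|e^{3z^6 − 4}| = e^{Re(3·z^6) + -4} ≤ e^{3|z|^6 + -4} = e^{3r^6 + -4} on |z| = r, so ρ ≤ 6. Choosing z on |z|=r so that 3·z^6 is real positive (always possible by picking arg z appropriately) gives |f(z)| = e^{3r^6 + -4}, matching the bound. The additive constant -4 does not affect log log M(r) ~ 6·log r. Hence ρ = 6.
Therefore ρ = 6.

Order ρ = 6.


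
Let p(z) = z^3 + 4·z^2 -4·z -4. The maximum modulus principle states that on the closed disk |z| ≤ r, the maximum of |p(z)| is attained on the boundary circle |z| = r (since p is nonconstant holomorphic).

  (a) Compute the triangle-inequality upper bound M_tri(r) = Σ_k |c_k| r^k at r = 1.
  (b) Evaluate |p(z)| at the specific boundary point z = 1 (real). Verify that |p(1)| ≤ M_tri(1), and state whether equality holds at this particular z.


Coefficients: c_0 = -4, c_1 = -4, c_2 = 4, c_3 = 1. Radius r = 1.
Part (a). Triangle bound: M_tri(r) = Σ_k |c_k| r^k
  = |-4|·1^0 + |-4|·1^1 + |4|·1^2 + |1|·1^3
  = 4 + 4 + 4 + 1 = 13.
This bounds M(r) := max_{|z|=r} |p(z)| from above; equality holds iff all terms c_k z^k can be made to align in phase at a single z on |z|=r.
Part (b). At z = 1 (real, on the circle |z| = r):
  p(1) = (-4)·1^0 + (-4)·1^1 + (4)·1^2 + (1)·1^3 = -3.
  |p(1)| = 3.
Check: |p(1)| = 3 ≤ 13 = M_tri(1). ✓ Equality does not hold at z = 1 (the coefficients have mixed signs, so the terms do not all align in phase there).

M_tri(1) = 13; |p(1)| = 3; equality at z=1: no.


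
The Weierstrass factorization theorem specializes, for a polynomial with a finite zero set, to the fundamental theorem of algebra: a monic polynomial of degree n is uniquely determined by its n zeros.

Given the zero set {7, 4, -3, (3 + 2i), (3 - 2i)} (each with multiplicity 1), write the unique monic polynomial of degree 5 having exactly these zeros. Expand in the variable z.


The polynomial is p(z) = ∏_{α ∈ S} (z − α), where S = {7, 4, -3, (3 + 2i), (3 - 2i)}.
Expanding the product yields: p(z) = z^5 -14·z^4 + 56·z^3 + 10·z^2 -569·z + 1092.
Note conjugate pairs combine to real quadratics: (z − (3+2i))(z − (3−2i)) = z² − 6z + 13.
The resulting polynomial has degree 5 and real coefficients as required.

p(z) = z^5 -14·z^4 + 56·z^3 + 10·z^2 -569·z + 1092.


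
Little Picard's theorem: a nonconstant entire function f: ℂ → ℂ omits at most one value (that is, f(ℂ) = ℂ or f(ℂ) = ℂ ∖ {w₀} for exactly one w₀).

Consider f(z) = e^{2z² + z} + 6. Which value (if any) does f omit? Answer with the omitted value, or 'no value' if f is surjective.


Little Picard bounds the complement of f(ℂ) to at most one point.
The exponent g(z) = 2z² + z is a nonconstant polynomial, hence surjective onto ℂ. So e^{g(z)} takes every value in {e^w : w ∈ ℂ} = ℂ ∖ {0}. Adding 6 shifts the range to ℂ ∖ {6}. f omits exactly 6.

Omitted value: 6.


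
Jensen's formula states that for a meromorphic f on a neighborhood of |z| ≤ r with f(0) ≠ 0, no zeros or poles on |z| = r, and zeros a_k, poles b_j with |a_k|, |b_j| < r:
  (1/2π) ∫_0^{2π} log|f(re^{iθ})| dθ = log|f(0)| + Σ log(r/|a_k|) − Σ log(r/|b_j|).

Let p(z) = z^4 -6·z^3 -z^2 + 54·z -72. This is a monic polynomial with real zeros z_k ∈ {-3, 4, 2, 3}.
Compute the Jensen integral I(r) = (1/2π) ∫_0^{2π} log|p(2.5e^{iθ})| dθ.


Zeros: -3, 2, 3, 4; r = 2.5.
Inside |z| < r: 2. Outside (|z| ≥ r): -3, 3, 4.
p(0) = -72, so log|p(0)| = log(72) = 4.2767.
Apply Jensen: I(r) = log|p(0)| + Σ_k log(r/|z_k|), summed over zeros inside |z| < r.
  log(r/|z_k|) for z_k = 2: log(2.5/2) = 0.2231
  Outside zeros (-3, 3, 4) contribute nothing to the Jensen sum.
Sum over inside zeros: 0.2231.
I(r) = log|p(0)| + (inside sum) = 4.2767 + 0.2231 = 4.4998.
Note: since some zeros are outside |z| ≤ r, the simplified n·log(r) form does NOT apply — only the inside zeros contribute.

I(r) ≈ 4.4998.


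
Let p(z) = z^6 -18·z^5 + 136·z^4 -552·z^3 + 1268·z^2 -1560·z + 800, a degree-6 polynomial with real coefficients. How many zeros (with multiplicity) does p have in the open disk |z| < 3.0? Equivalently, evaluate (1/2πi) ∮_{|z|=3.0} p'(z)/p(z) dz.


The zeros of p are: (3 + 1i), (3 - 1i), 2, 4, (3 + 1i), (3 - 1i).
Their magnitudes are: 3.162, 3.162, 2, 4, 3.162, 3.162.
Zeros with |z| < R = 3.0: 2.
Count = 1.
By the argument principle, (1/2πi) ∮_{|z|=R} p'(z)/p(z) dz equals exactly this count.

Number of zeros inside |z| < 3.0: 1.


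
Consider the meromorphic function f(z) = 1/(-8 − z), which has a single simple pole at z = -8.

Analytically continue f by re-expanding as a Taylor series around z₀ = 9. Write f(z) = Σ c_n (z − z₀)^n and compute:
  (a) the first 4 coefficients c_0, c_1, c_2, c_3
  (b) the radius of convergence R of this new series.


Let w = z − z₀, so z = z₀ + w.
Then -8 − z = -8 − (z₀ + w) = (-8 − z₀) − w = -17 − w.
f(z) = 1/(-17 − w) = (1/(-17)) · 1/(1 − w/(-17)) = Σ_{n≥0} w^n / (-17)^(n+1).
So c_n = 1/(-17)^(n+1):
  c_0 = 1/(-17)^1 = -1/17.
  c_1 = 1/(-17)^2 = 1/289.
  c_2 = 1/(-17)^3 = -1/4913.
  c_3 = 1/(-17)^4 = 1/83521.
The series is valid for |w/d| < 1, i.e. |z − z₀| < |d|.
Radius of convergence: R = |-8 − z₀| = |-17| = 17 (distance from z₀ to the singularity z = -8).

c_0 = -1/17, c_1 = 1/289, c_2 = -1/4913, c_3 = 1/83521; R = 17.


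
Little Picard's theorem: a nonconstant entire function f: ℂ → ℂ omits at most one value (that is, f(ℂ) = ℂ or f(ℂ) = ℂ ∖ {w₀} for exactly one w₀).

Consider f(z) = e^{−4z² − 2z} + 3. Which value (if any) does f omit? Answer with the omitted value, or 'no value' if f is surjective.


Little Picard bounds the complement of f(ℂ) to at most one point.
The exponent g(z) = −4z² − 2z is a nonconstant polynomial, hence surjective onto ℂ. So e^{g(z)} takes every value in {e^w : w ∈ ℂ} = ℂ ∖ {0}. Adding 3 shifts the range to ℂ ∖ {3}. f omits exactly 3.

Omitted value: 3.


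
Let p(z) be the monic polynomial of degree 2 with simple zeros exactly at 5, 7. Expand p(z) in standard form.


The polynomial is p(z) = ∏_{α ∈ S} (z − α), where S = {5, 7}.
Expanding the product yields: p(z) = z^2 -12·z + 35.
The resulting polynomial has degree 2 and real coefficients as required.

p(z) = z^2 -12·z + 35.


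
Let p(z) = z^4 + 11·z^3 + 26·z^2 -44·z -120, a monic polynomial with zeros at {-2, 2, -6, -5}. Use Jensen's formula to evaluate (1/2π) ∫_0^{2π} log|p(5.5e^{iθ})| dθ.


Zeros: -6, -5, -2, 2; r = 5.5.
Inside |z| < r: -5, -2, 2. Outside (|z| ≥ r): -6.
p(0) = -120, so log|p(0)| = log(120) = 4.7875.
Apply Jensen: I(r) = log|p(0)| + Σ_k log(r/|z_k|), summed over zeros inside |z| < r.
  log(r/|z_k|) for z_k = -2: log(5.5/2) = 1.0116
  log(r/|z_k|) for z_k = 2: log(5.5/2) = 1.0116
  log(r/|z_k|) for z_k = -5: log(5.5/5) = 0.0953
  Outside zeros (-6) contribute nothing to the Jensen sum.
Sum over inside zeros: 2.1185.
I(r) = log|p(0)| + (inside sum) = 4.7875 + 2.1185 = 6.9060.
Note: since some zeros are outside |z| ≤ r, the simplified n·log(r) form does NOT apply — only the inside zeros contribute.

I(r) ≈ 6.9060.


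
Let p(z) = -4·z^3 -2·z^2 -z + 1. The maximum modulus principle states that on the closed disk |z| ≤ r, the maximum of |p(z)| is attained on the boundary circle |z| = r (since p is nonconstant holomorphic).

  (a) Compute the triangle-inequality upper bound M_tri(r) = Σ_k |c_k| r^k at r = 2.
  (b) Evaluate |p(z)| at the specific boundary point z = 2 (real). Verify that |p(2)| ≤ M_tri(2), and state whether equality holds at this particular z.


Coefficients: c_0 = 1, c_1 = -1, c_2 = -2, c_3 = -4. Radius r = 2.
Part (a). Triangle bound: M_tri(r) = Σ_k |c_k| r^k
  = |1|·2^0 + |-1|·2^1 + |-2|·2^2 + |-4|·2^3
  = 1 + 2 + 8 + 32 = 43.
This bounds M(r) := max_{|z|=r} |p(z)| from above; equality holds iff all terms c_k z^k can be made to align in phase at a single z on |z|=r.
Part (b). At z = 2 (real, on the circle |z| = r):
  p(2) = (1)·2^0 + (-1)·2^1 + (-2)·2^2 + (-4)·2^3 = -41.
  |p(2)| = 41.
Check: |p(2)| = 41 ≤ 43 = M_tri(2). ✓ Equality does not hold at z = 2 (the coefficients have mixed signs, so the terms do not all align in phase there).

M_tri(2) = 43; |p(2)| = 41; equality at z=2: no.


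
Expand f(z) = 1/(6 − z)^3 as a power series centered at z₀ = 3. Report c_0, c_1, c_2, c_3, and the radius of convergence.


Let w = z − z₀, so z = z₀ + w.
Then 6 − z = 6 − (z₀ + w) = (6 − z₀) − w = 3 − w.
f(z) = 1/(3 − w)^3 = (1/(3)^3) · (1 − w/(3))^{−3}.
By the binomial series (1−u)^{−3} = Σ_{n≥0} C(n+2, 2) u^n for |u|<1, with u = w/(3):
  c_n = C(n+2, 2) / (3)^(n+3).
  c_0 = 1/(3)^3 = 1/27.
  c_1 = 3/(3)^4 = 1/27.
  c_2 = 6/(3)^5 = 2/81.
  c_3 = 10/(3)^6 = 10/729.
The series is valid for |w/d| < 1, i.e. |z − z₀| < |d|.
Radius of convergence: R = |6 − z₀| = |3| = 3 (distance from z₀ to the singularity z = 6).

c_0 = 1/27, c_1 = 1/27, c_2 = 2/81, c_3 = 10/729; R = 3.


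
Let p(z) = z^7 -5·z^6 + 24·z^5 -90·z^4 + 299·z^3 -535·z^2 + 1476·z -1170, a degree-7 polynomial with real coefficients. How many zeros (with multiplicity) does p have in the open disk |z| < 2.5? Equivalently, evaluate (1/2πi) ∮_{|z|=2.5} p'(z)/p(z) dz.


The zeros of p are: 1, (0 + 3i), (0 - 3i), (3 + 2i), (3 - 2i), (-1 + 3i), (-1 - 3i).
Their magnitudes are: 1, 3, 3, 3.606, 3.606, 3.162, 3.162.
Zeros with |z| < R = 2.5: 1.
Count = 1.
By the argument principle, (1/2πi) ∮_{|z|=R} p'(z)/p(z) dz equals exactly this count.

Number of zeros inside |z| < 2.5: 1.


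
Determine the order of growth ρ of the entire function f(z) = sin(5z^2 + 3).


Write sin(w) = (e^{iw} ± e^{−iw})/(2 or 2i), so |sin(w)| ≤ e^{|w|}. With w = 5z^2 + 3, |w| ≤ 5r^2 + 3 on |z|=r, giving M(r) ≤ e^{5r^2 + 3} and ρ ≤ 2. For the lower bound, choose z on |z|=r with 5z^2 purely imaginary of modulus 5r^2; then |sin(5z^2 + 3)| grows like e^{5r^2}/2, so ρ ≥ 2. Hence ρ = 2.
Therefore ρ = 2.

Order ρ = 2.


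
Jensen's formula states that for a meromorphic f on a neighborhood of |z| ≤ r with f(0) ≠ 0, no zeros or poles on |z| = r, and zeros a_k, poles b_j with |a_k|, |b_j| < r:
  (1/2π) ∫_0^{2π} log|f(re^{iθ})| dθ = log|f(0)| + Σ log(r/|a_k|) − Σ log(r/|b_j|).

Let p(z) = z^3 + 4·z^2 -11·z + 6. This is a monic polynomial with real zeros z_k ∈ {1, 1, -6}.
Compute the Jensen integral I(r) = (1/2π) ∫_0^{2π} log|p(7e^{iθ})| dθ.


Zeros: -6, 1, 1; r = 7.
Inside |z| < r: -6, 1, 1. Outside (|z| ≥ r): ∅.
p(0) = 6, so log|p(0)| = log(6) = 1.7918.
Apply Jensen: I(r) = log|p(0)| + Σ_k log(r/|z_k|), summed over zeros inside |z| < r.
  log(r/|z_k|) for z_k = 1: log(7/1) = 1.9459
  log(r/|z_k|) for z_k = 1: log(7/1) = 1.9459
  log(r/|z_k|) for z_k = -6: log(7/6) = 0.1542
Sum over inside zeros: 4.0460.
I(r) = log|p(0)| + (inside sum) = 1.7918 + 4.0460 = 5.8377.
Closed form (all zeros inside, monic): I(r) = n·log(r) = 3·log(7) = 5.8377. ✓

I(r) ≈ 5.8377.


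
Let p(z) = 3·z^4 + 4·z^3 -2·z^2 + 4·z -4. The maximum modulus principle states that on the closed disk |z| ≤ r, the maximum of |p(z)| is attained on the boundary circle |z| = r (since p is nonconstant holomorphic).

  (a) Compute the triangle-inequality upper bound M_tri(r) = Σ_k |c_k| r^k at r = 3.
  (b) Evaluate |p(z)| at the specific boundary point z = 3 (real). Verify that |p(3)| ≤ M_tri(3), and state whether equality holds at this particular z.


Coefficients: c_0 = -4, c_1 = 4, c_2 = -2, c_3 = 4, c_4 = 3. Radius r = 3.
Part (a). Triangle bound: M_tri(r) = Σ_k |c_k| r^k
  = |-4|·3^0 + |4|·3^1 + |-2|·3^2 + |4|·3^3 + |3|·3^4
  = 4 + 12 + 18 + 108 + 243 = 385.
This bounds M(r) := max_{|z|=r} |p(z)| from above; equality holds iff all terms c_k z^k can be made to align in phase at a single z on |z|=r.
Part (b). At z = 3 (real, on the circle |z| = r):
  p(3) = (-4)·3^0 + (4)·3^1 + (-2)·3^2 + (4)·3^3 + (3)·3^4 = 341.
  |p(3)| = 341.
Check: |p(3)| = 341 ≤ 385 = M_tri(3). ✓ Equality does not hold at z = 3 (the coefficients have mixed signs, so the terms do not all align in phase there).

M_tri(3) = 385; |p(3)| = 341; equality at z=3: no.


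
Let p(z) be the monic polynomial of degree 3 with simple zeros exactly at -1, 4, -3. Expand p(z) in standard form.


The polynomial is p(z) = ∏_{α ∈ S} (z − α), where S = {-1, 4, -3}.
Expanding the product yields: p(z) = z^3 -13·z -12.
The resulting polynomial has degree 3 and real coefficients as required.

p(z) = z^3 -13·z -12.


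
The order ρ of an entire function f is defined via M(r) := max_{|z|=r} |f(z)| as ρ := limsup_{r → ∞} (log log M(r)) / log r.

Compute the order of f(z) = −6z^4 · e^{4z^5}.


M(r) = max_{|z|=r} |-6|·|z|^4·|e^{4z^5}| = 6·r^4 · e^{4r^5} (the factors attain their maxima compatibly on |z|=r). Then log M(r) = log 6 + 4·log r + 4r^5, dominated by the last term, so log log M(r) ~ 5·log r. The polynomial factor -6z^4 contributes only a log r term and does not affect the order. ρ = 5.
Therefore ρ = 5.

Order ρ = 5.


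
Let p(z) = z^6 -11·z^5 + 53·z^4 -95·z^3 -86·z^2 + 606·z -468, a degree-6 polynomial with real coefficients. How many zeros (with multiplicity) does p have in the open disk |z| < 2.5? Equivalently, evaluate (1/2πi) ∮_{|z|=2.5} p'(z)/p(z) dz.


The zeros of p are: (3 + 3i), (3 - 3i), (3 + 2i), (3 - 2i), -2, 1.
Their magnitudes are: 4.243, 4.243, 3.606, 3.606, 2, 1.
Zeros with |z| < R = 2.5: -2, 1.
Count = 2.
By the argument principle, (1/2πi) ∮_{|z|=R} p'(z)/p(z) dz equals exactly this count.

Number of zeros inside |z| < 2.5: 2.


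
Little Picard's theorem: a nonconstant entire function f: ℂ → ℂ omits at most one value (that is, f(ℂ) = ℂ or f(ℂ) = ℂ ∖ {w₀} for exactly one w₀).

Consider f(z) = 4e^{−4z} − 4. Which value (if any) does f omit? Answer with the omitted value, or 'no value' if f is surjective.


Little Picard bounds the complement of f(ℂ) to at most one point.
e^{−4z} is never zero on ℂ, so 4·e^{−4z} takes every value in ℂ ∖ {0}. Adding -4 shifts the range to ℂ ∖ {-4}. Thus f omits exactly the value -4.

Omitted value: -4.


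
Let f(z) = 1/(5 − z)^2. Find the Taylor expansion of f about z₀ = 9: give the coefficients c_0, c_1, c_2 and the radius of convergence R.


Let w = z − z₀, so z = z₀ + w.
Then 5 − z = 5 − (z₀ + w) = (5 − z₀) − w = -4 − w.
f(z) = 1/(-4 − w)^2 = (1/(-4)^2) · (1 − w/(-4))^{−2}.
By the binomial series (1−u)^{−2} = Σ_{n≥0} C(n+1, 1) u^n for |u|<1, with u = w/(-4):
  c_n = C(n+1, 1) / (-4)^(n+2).
  c_0 = 1/(-4)^2 = 1/16.
  c_1 = 2/(-4)^3 = -1/32.
  c_2 = 3/(-4)^4 = 3/256.
The series is valid for |w/d| < 1, i.e. |z − z₀| < |d|.
Radius of convergence: R = |5 − z₀| = |-4| = 4 (distance from z₀ to the singularity z = 5).

c_0 = 1/16, c_1 = -1/32, c_2 = 3/256; R = 4.


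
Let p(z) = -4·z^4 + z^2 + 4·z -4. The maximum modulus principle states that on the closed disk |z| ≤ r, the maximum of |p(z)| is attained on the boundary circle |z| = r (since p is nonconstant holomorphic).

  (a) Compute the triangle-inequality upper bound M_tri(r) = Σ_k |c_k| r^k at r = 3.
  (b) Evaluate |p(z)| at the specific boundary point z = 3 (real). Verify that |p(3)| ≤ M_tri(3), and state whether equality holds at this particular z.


Coefficients: c_0 = -4, c_1 = 4, c_2 = 1, c_3 = 0, c_4 = -4. Radius r = 3.
Part (a). Triangle bound: M_tri(r) = Σ_k |c_k| r^k
  = |-4|·3^0 + |4|·3^1 + |1|·3^2 + |0|·3^3 + |-4|·3^4
  = 4 + 12 + 9 + 0 + 324 = 349.
This bounds M(r) := max_{|z|=r} |p(z)| from above; equality holds iff all terms c_k z^k can be made to align in phase at a single z on |z|=r.
Part (b). At z = 3 (real, on the circle |z| = r):
  p(3) = (-4)·3^0 + (4)·3^1 + (1)·3^2 + (0)·3^3 + (-4)·3^4 = -307.
  |p(3)| = 307.
Check: |p(3)| = 307 ≤ 349 = M_tri(3). ✓ Equality does not hold at z = 3 (the coefficients have mixed signs, so the terms do not all align in phase there).

M_tri(3) = 349; |p(3)| = 307; equality at z=3: no.
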